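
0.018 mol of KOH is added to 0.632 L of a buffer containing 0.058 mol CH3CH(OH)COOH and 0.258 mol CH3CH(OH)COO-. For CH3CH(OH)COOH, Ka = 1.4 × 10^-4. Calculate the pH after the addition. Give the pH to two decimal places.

After neutralization: n(CH3CH(OH)COOH) = 0.04 mol, n(CH3CH(OH)COO-) = 0.276 mol.
pKa = −log(1.4 × 10^-4) = 3.854
pH = pKa + log([A⁻]/[HA]) = 3.854 + log(0.276/0.04) = 3.854 +0.839

pH = 4.69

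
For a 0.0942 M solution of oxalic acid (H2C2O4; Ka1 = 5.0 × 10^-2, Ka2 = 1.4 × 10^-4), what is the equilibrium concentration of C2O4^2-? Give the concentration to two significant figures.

1.4 × 10^-4 M

First ionization gives [H+] ≈ [HC2O4-] = 4.80 × 10^-2 M.
Second step: Ka2 = [H+][C2O4^2-]/[HC2O4-] ≈ [C2O4^2-] (since [H+] ≈ [HC2O4-]).
So [C2O4^2-] ≈ Ka2.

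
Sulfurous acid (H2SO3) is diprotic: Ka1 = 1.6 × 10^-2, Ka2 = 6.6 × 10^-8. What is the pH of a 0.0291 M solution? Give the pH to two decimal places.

pH = 1.82

Since Ka1 ≫ Ka2, the first ionization dominates [H+].
Ka1 = x²/(0.0291 − x) = 1.6 × 10^-2
Solving the quadratic: x = (−Ka1 + √(Ka1² + 4·Ka1·C₀))/2 = 1.50 × 10^-2 M
pH = −log(1.50 × 10^-2) = 1.82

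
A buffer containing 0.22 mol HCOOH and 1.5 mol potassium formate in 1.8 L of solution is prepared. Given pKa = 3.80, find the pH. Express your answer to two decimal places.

pH = pKa + log([A⁻]/[HA]) = 3.80 + log(1.5/0.22)
pH = 3.80 + (+0.834) = 4.63

pH = 4.63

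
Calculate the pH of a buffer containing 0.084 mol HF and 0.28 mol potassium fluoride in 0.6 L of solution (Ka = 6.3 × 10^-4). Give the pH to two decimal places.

pKa = −log(6.3 × 10^-4) = 3.201
pH = pKa + log([A⁻]/[HA]) = 3.201 + log(0.28/0.084)
pH = 3.201 + (+0.523) = 3.72

pH = 3.72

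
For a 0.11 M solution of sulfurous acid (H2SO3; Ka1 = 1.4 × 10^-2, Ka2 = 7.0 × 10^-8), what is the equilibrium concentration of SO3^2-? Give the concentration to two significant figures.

First ionization gives [H+] ≈ [HSO3-] = 3.29 × 10^-2 M.
Second step: Ka2 = [H+][SO3^2-]/[HSO3-] ≈ [SO3^2-] (since [H+] ≈ [HSO3-]).
So [SO3^2-] ≈ Ka2.

7.0 × 10^-8 M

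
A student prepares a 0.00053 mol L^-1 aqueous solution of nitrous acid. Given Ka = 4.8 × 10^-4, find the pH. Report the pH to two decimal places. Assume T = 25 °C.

pH = 3.50

HNO2 ⇌ NO2- + H+
Ka = [H+]²/(0.00053 − [H+]) = 4.8 × 10^-4
The 5% rule fails; solving [H+]² + Ka·[H+] − Ka·C₀ = 0 exactly:
[H+] = (−Ka + √(Ka² + 4·Ka·C₀))/2 = 3.19 × 10^-4 M
pH = −log[H+] = −log(3.19 × 10^-4) = 3.50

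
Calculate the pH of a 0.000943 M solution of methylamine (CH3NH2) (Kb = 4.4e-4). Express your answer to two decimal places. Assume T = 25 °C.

pH = 10.66

CH3NH2 + H2O ⇌ CH3NH3+ + OH-
From the ICE table, Kb = x²/(0.000943 − x) = 4.4 × 10^-4.
x is not negligible relative to C₀; solve x² + 0.00044·x − 4.15e-07 = 0.
x = [−0.00044 + √(0.00044² + 1.66e-06)]/2 = 4.61 × 10^-4 M
pOH = 3.34, so pH = 14.00 − pOH = 10.66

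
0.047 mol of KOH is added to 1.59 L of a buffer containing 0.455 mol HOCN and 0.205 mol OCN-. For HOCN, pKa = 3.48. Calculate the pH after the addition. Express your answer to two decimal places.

pH = 3.27

OH- converts HOCN to OCN-: HOCN → 0.408 mol, OCN- → 0.252 mol.
pH = pKa + log([A⁻]/[HA]) = 3.48 + log(0.252/0.408) = 3.48 -0.209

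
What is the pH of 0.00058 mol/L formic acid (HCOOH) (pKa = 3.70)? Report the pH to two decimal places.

HCOOH ⇌ HCOO- + H+
Ka = 10^(−3.70) = 2.00 × 10^-4
From the ICE table, Ka = [H+]²/(0.00058 − [H+]) = 2.00 × 10^-4.
Here C₀/Ka ≈ 2.9, so the small-[H+] approximation fails. Use the quadratic:
[H+] = (−Ka + √(Ka² + 4·Ka·C₀))/2 = 2.55 × 10^-4 M
pH = −log(2.55 × 10^-4) = 3.59

pH = 3.59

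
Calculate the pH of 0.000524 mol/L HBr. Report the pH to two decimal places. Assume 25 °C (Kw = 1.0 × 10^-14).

HBr is a strong acid and dissociates completely, so [H+] = 0.000524 M.
pH = -log(0.000524) = 3.28

pH = 3.28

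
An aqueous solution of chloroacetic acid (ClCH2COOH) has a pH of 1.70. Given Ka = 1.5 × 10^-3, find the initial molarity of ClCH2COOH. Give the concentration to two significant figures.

C₀ = 2.9 × 10^-1 M

[H+] = 10^(-1.70) = 2.00 × 10^-2 M = x
Ka = x²/(C₀ − x) ⇒ C₀ = x + x²/Ka
C₀ = 2.00 × 10^-2 + (2.00 × 10^-2)²/(1.5 × 10^-3) = 2.87 × 10^-1 M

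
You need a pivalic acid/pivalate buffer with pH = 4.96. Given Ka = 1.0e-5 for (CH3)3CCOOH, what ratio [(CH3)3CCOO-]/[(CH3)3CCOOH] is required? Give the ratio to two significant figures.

pKa = -log(1.0 × 10^-5) = 5.000
pH = pKa + log(r) ⇒ log(r) = 4.96 − 5.000 = -0.040
r = [(CH3)3CCOO-]/[(CH3)3CCOOH] = 10^(-0.040) = 0.912

ratio = 0.91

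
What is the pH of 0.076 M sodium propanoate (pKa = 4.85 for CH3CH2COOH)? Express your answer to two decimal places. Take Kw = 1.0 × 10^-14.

CH3CH2COO- is the conjugate base of the weak acid CH3CH2COOH.
Ka = 10^(−4.85) = 1.41 × 10^-5
Kb = Kw/Ka = 1.0×10^-14 / 1.41 × 10^-5 = 7.09 × 10^-10
Kb = x²/(0.076 − x) = 7.09 × 10^-10
Since Kb ≪ C₀, x ≈ √(Kb·C₀) = 7.34 × 10^-6 M.
pOH = −log(7.34 × 10^-6) = 5.13; pH = 14.00 − 5.13 = 8.87

pH = 8.87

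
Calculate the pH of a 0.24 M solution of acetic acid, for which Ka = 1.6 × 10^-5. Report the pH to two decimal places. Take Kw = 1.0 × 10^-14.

pH = 2.71

CH3COOH ⇌ CH3COO- + H+
Ka = [H+]²/(0.24 − [H+]) = 1.6 × 10^-5
Since Ka ≪ C₀, [H+] ≈ √(Ka·C₀) = 1.96 × 10^-3 M.
Check: 0.82% ionized — well under 5%, approximation valid.
pH = −log(1.96 × 10^-3) = 2.71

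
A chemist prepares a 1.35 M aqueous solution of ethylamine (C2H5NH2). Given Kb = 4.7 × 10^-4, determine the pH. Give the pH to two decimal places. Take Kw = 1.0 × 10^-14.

pH = 12.40

C2H5NH2 + H2O ⇌ C2H5NH3+ + OH-
From the ICE table, Kb = [OH-]²/(1.35 − [OH-]) = 4.7 × 10^-4.
Since Kb ≪ C₀, [OH-] ≈ √(Kb·C₀) = 2.52 × 10^-2 M.
([OH-]/C₀ = 1.9% < 5%, so the approximation holds.)
pOH = −log(2.52 × 10^-2) = 1.60; pH = 14.00 − 1.60 = 12.40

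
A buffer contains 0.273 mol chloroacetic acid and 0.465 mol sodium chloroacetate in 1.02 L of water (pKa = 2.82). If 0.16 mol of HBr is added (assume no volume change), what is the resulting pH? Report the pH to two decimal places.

Added H+ converts ClCH2COO- to ClCH2COOH: ClCH2COOH → 0.433 mol, ClCH2COO- → 0.305 mol.
Henderson–Hasselbalch with mole ratio 0.305/0.433: pH = 2.82 + (-0.152)

pH = 2.67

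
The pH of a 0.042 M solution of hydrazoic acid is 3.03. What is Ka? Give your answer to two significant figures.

[H+] = 10^(-3.03) = 9.33 × 10^-4 M
At equilibrium [HA] = 0.042 − 9.33 × 10^-4 = 4.11 × 10^-2 M
Ka = [H+][A-]/[HA] = (9.33 × 10^-4)² / 4.11 × 10^-2 = 2.1 × 10^-5

Ka = 2.1 × 10^-5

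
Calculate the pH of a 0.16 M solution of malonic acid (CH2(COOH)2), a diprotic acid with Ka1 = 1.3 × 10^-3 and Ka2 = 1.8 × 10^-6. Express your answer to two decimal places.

pH = 1.86

Since Ka1 ≫ Ka2, the first ionization dominates [H+].
Ka1 = x²/(0.16 − x) = 1.3 × 10^-3
Solving the quadratic: x = (−Ka1 + √(Ka1² + 4·Ka1·C₀))/2 = 1.38 × 10^-2 M
pH = −log(1.38 × 10^-2) = 1.86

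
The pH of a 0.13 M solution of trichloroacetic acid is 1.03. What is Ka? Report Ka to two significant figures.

Ka = 2.4 × 10^-1

[H+] = 10^(-1.03) = 9.33 × 10^-2 M
At equilibrium [HA] = 0.13 − 9.33 × 10^-2 = 3.67 × 10^-2 M
Ka = [H+][A-]/[HA] = (9.33 × 10^-2)² / 3.67 × 10^-2 = 2.4 × 10^-1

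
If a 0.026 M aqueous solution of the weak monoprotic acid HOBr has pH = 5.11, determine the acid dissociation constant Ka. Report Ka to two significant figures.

Ka = 2.3 × 10^-9

[H+] = 10^(-5.11) = 7.76 × 10^-6 M
At equilibrium [HA] = 0.026 − 7.76 × 10^-6 = 2.60 × 10^-2 M
Ka = [H+][A-]/[HA] = (7.76 × 10^-6)² / 2.60 × 10^-2 = 2.3 × 10^-9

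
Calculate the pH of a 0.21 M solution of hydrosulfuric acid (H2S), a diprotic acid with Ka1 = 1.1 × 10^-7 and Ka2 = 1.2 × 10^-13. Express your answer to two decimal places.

Since Ka1 ≫ Ka2, the first ionization dominates [H+].
Ka1 = x²/(0.21 − x) = 1.1 × 10^-7
x ≈ √(1.1 × 10^-7 × 0.21) = 1.52 × 10^-4 M
pH = −log(1.52 × 10^-4) = 3.82

pH = 3.82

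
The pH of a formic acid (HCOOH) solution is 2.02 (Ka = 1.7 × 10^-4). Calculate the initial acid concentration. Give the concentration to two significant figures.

C₀ = 5.5 × 10^-1 M

[H+] = 10^(-2.02) = 9.55 × 10^-3 M = x
Ka = x²/(C₀ − x) ⇒ C₀ = x + x²/Ka
C₀ = 9.55 × 10^-3 + (9.55 × 10^-3)²/(1.7 × 10^-4) = 5.46 × 10^-1 M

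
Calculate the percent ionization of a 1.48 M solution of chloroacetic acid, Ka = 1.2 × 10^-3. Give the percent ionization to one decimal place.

2.8%

ClCH2COOH ⇌ ClCH2COO- + H+; let x = [H+] at equilibrium.
x ≈ √(Ka·C₀) = √(1.2 × 10^-3 × 1.48) = 4.21 × 10^-2 M
% ionization = x/C₀ × 100% = 4.21 × 10^-2/1.48 × 100% = 2.8%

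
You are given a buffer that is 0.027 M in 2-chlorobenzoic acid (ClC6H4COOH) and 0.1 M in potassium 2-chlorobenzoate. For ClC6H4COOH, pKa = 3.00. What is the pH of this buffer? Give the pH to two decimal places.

pH = 3.57

Using pH = pKa + log([base]/[acid]) with [base]/[acid] = 0.1/0.027:
pH = 3.00 + (+0.569) = 3.57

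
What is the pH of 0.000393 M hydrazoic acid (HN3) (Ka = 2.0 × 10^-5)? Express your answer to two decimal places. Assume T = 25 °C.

HN3 ⇌ N3- + H+
From the ICE table, Ka = [H+]²/(0.000393 − [H+]) = 2.0 × 10^-5.
Here C₀/Ka ≈ 19.6, so the small-[H+] approximation fails. Use the quadratic:
[H+] = [−2e-05 + √(2e-05² + 3.14e-08)]/2 = 7.92 × 10^-5 M
pH = −log[H+] = −log(7.92 × 10^-5) = 4.10

pH = 4.10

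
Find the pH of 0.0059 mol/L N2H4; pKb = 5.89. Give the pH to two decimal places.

N2H4 + H2O ⇌ N2H5+ + OH-
Kb = 10^(−5.89) = 1.29 × 10^-6
Kb = [OH-]²/(0.0059 − [OH-]) = 1.29 × 10^-6
Assume [OH-] ≪ 0.0059: [OH-] ≈ √(1.29 × 10^-6 × 0.0059) = 8.72 × 10^-5 M
pOH = 4.06, so pH = 14.00 − pOH = 9.94

pH = 9.94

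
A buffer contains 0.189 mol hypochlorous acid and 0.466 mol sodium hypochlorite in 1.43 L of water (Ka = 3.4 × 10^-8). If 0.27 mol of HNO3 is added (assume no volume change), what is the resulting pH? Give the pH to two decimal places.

Added H+ converts OCl- to HOCl: HOCl → 0.459 mol, OCl- → 0.196 mol.
pKa = −log(3.4 × 10^-8) = 7.469
pH = pKa + log(n_OCl-/n_HOCl) = 7.469 + log(0.196/0.459) = 7.469 + (-0.370)

pH = 7.10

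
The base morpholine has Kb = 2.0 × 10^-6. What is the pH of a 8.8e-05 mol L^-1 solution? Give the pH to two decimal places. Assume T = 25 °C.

pH = 9.09

C4H8ONH + H2O ⇌ C4H8ONH2+ + OH-
From the ICE table, Kb = [OH-]²/(8.8e-05 − [OH-]) = 2.0 × 10^-6.
The 5% rule fails; solving [OH-]² + Kb·[OH-] − Kb·C₀ = 0 exactly:
[OH-] = [−2e-06 + √(2e-06² + 7.04e-10)]/2 = 1.23 × 10^-5 M
pOH = 4.91, so pH = 14.00 − pOH = 9.09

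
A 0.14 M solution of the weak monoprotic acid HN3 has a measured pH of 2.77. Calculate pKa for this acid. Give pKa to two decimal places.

pKa = 4.68

[H+] = 10^(-2.77) = 1.70 × 10^-3 M
At equilibrium [HA] = 0.14 − 1.70 × 10^-3 = 1.38 × 10^-1 M
Ka = [H+][A-]/[HA] = (1.70 × 10^-3)² / 1.38 × 10^-1 = 2.09 × 10^-5
pKa = -log(2.09 × 10^-5) = 4.68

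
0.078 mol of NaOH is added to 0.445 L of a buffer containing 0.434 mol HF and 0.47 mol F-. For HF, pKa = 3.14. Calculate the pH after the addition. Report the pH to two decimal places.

OH- converts HF to F-: HF → 0.356 mol, F- → 0.548 mol.
Henderson–Hasselbalch with mole ratio 0.548/0.356: pH = 3.14 + (+0.187)

pH = 3.33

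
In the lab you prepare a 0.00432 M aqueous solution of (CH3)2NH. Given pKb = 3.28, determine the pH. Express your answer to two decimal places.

(CH3)2NH + H2O ⇌ (CH3)2NH2+ + OH-
Kb = 10^(−3.28) = 5.25 × 10^-4
From the ICE table, Kb = [OH-]²/(0.00432 − [OH-]) = 5.25 × 10^-4.
[OH-] is not negligible relative to C₀; solve [OH-]² + 0.000525·[OH-] − 2.27e-06 = 0.
[OH-] = (−Kb + √(Kb² + 4·Kb·C₀))/2 = 1.27 × 10^-3 M
pOH = 2.90, so pH = 14.00 − pOH = 11.10

pH = 11.10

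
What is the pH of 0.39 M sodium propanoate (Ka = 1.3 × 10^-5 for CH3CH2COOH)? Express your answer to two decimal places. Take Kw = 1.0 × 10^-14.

CH3CH2COO- is the conjugate base of the weak acid CH3CH2COOH.
Kb = Kw/Ka = 1.0×10^-14 / 1.3 × 10^-5 = 7.69 × 10^-10
Let x = [OH-] at equilibrium. Kb = x²/(0.39 − x).
Assume x ≪ 0.39: x ≈ √(7.69 × 10^-10 × 0.39) = 1.73 × 10^-5 M
(x/C₀ = 0.0044% < 5%, so the approximation holds.)
pOH = 4.76, so pH = 14.00 − pOH = 9.24

pH = 9.24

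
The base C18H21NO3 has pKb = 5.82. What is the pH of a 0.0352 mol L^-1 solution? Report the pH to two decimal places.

pH = 10.36

C18H21NO3 + H2O ⇌ C18H22NO3+ + OH-
Kb = 10^(−5.82) = 1.51 × 10^-6
From the ICE table, Kb = x²/(0.0352 − x) = 1.51 × 10^-6.
Neglecting x in the denominator: x = √(1.51 × 10^-6 × 0.0352) = 2.31 × 10^-4 M
pOH = 3.64, so pH = 14.00 − pOH = 10.36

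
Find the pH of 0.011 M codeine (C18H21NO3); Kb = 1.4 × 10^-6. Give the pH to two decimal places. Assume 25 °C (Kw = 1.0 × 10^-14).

C18H21NO3 + H2O ⇌ C18H22NO3+ + OH-
From the ICE table, Kb = [OH-]²/(0.011 − [OH-]) = 1.4 × 10^-6.
Neglecting [OH-] in the denominator: [OH-] = √(1.4 × 10^-6 × 0.011) = 1.24 × 10^-4 M
Check: 1.1% ionized — well under 5%, approximation valid.
pOH = −log(1.24 × 10^-4) = 3.91; pH = 14.00 − 3.91 = 10.09

pH = 10.09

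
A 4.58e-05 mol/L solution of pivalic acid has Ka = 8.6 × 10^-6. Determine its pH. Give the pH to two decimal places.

(CH3)3CCOOH ⇌ (CH3)3CCOO- + H+
Ka = [H+]²/(4.58e-05 − [H+]) = 8.6 × 10^-6
The 5% rule fails; solving [H+]² + Ka·[H+] − Ka·C₀ = 0 exactly:
[H+] = (−Ka + √(Ka² + 4·Ka·C₀))/2 = 1.60 × 10^-5 M
pH = −log[H+] = −log(1.60 × 10^-5) = 4.80

pH = 4.80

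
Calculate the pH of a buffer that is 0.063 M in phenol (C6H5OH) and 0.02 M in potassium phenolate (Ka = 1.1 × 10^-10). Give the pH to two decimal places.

pKa = −log(1.1 × 10^-10) = 9.959
Using pH = pKa + log([base]/[acid]) with [base]/[acid] = 0.02/0.063:
pH = 9.959 + (-0.498) = 9.46

pH = 9.46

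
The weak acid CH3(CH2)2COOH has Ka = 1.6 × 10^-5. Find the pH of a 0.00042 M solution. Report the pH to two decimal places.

pH = 4.13

CH3(CH2)2COOH ⇌ CH3(CH2)2COO- + H+
Ka = [H+]²/(0.00042 − [H+]) = 1.6 × 10^-5
The 5% rule fails; solving [H+]² + Ka·[H+] − Ka·C₀ = 0 exactly:
[H+] = [−1.6e-05 + √(1.6e-05² + 2.69e-08)]/2 = 7.44 × 10^-5 M
pH = −log(7.44 × 10^-5) = 4.13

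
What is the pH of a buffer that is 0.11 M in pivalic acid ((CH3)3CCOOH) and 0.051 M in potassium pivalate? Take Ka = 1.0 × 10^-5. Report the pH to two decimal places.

pKa = −log(1.0 × 10^-5) = 5.000
Using pH = pKa + log([base]/[acid]) with [base]/[acid] = 0.051/0.11:
pH = 5.000 + (-0.334) = 4.67

pH = 4.67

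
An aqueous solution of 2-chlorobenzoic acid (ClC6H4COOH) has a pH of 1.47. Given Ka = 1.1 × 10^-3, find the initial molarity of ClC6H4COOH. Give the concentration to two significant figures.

C₀ = 1.1 M

[H+] = 10^(-1.47) = 3.39 × 10^-2 M = x
Ka = x²/(C₀ − x) ⇒ C₀ = x + x²/Ka
C₀ = 3.39 × 10^-2 + (3.39 × 10^-2)²/(1.1 × 10^-3) = 1.08 M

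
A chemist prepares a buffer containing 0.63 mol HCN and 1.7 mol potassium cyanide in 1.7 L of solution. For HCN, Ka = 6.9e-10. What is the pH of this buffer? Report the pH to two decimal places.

pKa = −log(6.9 × 10^-10) = 9.161
pH = pKa + log([A⁻]/[HA]) = 9.161 + log(1.7/0.63)
pH = 9.161 + (+0.431) = 9.59

pH = 9.59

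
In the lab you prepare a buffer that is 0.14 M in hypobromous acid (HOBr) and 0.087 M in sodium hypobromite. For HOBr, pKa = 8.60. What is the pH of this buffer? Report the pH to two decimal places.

Using pH = pKa + log([base]/[acid]) with [base]/[acid] = 0.087/0.14:
pH = 8.60 + (-0.207) = 8.39

pH = 8.39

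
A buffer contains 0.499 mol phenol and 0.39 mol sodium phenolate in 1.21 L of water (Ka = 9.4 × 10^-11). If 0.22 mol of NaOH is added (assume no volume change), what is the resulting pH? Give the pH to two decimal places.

pH = 10.37

OH- converts C6H5OH to C6H5O-: C6H5OH → 0.279 mol, C6H5O- → 0.61 mol.
pKa = −log(9.4 × 10^-11) = 10.027
Henderson–Hasselbalch with mole ratio 0.61/0.279: pH = 10.027 + (+0.340)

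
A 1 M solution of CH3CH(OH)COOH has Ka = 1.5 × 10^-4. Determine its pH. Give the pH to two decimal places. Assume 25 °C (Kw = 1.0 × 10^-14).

CH3CH(OH)COOH ⇌ CH3CH(OH)COO- + H+
Ka = [H+]²/(1 − [H+]) = 1.5 × 10^-4
Neglecting [H+] in the denominator: [H+] = √(1.5 × 10^-4 × 1) = 1.22 × 10^-2 M
Check: 1.2% ionized — well under 5%, approximation valid.
pH = −log[H+] = −log(1.22 × 10^-2) = 1.91

pH = 1.91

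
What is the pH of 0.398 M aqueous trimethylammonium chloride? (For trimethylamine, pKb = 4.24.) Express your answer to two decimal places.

(CH3)3NH+ is the conjugate acid of the weak base (CH3)3N.
Kb = 10^(−4.24) = 5.75 × 10^-5
Ka = Kw/Kb = 1.0×10^-14 / 5.75 × 10^-5 = 1.74 × 10^-10
From the ICE table, Ka = [H+]²/(0.398 − [H+]) = 1.74 × 10^-10.
Assume [H+] ≪ 0.398: [H+] ≈ √(1.74 × 10^-10 × 0.398) = 8.32 × 10^-6 M
Check: 0.0021% ionized — well under 5%, approximation valid.
pH = −log(8.32 × 10^-6) = 5.08

pH = 5.08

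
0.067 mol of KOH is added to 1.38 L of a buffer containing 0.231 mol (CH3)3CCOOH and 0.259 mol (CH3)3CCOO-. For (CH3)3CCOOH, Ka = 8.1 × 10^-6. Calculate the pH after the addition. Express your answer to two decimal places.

pH = 5.39

OH- converts (CH3)3CCOOH to (CH3)3CCOO-: (CH3)3CCOOH → 0.164 mol, (CH3)3CCOO- → 0.326 mol.
pKa = −log(8.1 × 10^-6) = 5.092
Henderson–Hasselbalch with mole ratio 0.326/0.164: pH = 5.092 + (+0.298)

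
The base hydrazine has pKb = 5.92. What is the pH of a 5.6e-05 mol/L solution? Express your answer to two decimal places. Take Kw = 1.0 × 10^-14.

N2H4 + H2O ⇌ N2H5+ + OH-
Kb = 10^(−5.92) = 1.20 × 10^-6
Kb = [OH-]²/(5.6e-05 − [OH-]) = 1.20 × 10^-6
Here C₀/Kb ≈ 46.7, so the small-[OH-] approximation fails. Use the quadratic:
[OH-] = (−Kb + √(Kb² + 4·Kb·C₀))/2 = 7.62 × 10^-6 M
pOH = 5.12, so pH = 14.00 − pOH = 8.88

pH = 8.88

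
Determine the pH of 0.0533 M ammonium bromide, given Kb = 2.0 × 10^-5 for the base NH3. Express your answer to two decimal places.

pH = 5.29

NH4+ is the conjugate acid of the weak base NH3.
Ka = Kw/Kb = 1.0×10^-14 / 2.0 × 10^-5 = 5.00 × 10^-10
Let x = [H+] at equilibrium. Ka = x²/(0.0533 − x).
Neglecting x in the denominator: x = √(5.00 × 10^-10 × 0.0533) = 5.16 × 10^-6 M
Check: 0.0097% ionized — well under 5%, approximation valid.
pH = −log(5.16 × 10^-6) = 5.29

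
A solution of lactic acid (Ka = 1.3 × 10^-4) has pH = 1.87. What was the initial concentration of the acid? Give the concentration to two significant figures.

C₀ = 1.4 M

[H+] = 10^(-1.87) = 1.35 × 10^-2 M = x
Ka = x²/(C₀ − x) ⇒ C₀ = x + x²/Ka
C₀ = 1.35 × 10^-2 + (1.35 × 10^-2)²/(1.3 × 10^-4) = 1.42 M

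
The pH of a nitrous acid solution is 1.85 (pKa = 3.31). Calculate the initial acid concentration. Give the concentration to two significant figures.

[H+] = 10^(-1.85) = 1.41 × 10^-2 M = x
Ka = 10^(−3.31) = 4.90 × 10^-4
Ka = x²/(C₀ − x) ⇒ C₀ = x + x²/Ka
C₀ = 1.41 × 10^-2 + (1.41 × 10^-2)²/(4.90 × 10^-4) = 4.20 × 10^-1 M

C₀ = 4.2 × 10^-1 M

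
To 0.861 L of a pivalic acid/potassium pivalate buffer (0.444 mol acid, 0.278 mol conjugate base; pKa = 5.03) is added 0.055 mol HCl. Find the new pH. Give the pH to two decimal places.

Added H+ converts (CH3)3CCOO- to (CH3)3CCOOH: (CH3)3CCOOH → 0.499 mol, (CH3)3CCOO- → 0.223 mol.
pH = pKa + log([A⁻]/[HA]) = 5.03 + log(0.223/0.499) = 5.03 -0.350

pH = 4.68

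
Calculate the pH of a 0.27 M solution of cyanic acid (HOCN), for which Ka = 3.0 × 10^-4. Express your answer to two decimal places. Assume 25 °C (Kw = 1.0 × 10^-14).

HOCN ⇌ OCN- + H+
Ka = x²/(0.27 − x) = 3.0 × 10^-4
Since Ka ≪ C₀, x ≈ √(Ka·C₀) = 9.00 × 10^-3 M.
(x/C₀ = 3.3% < 5%, so the approximation holds.)
pH = −log(9.00 × 10^-3) = 2.05

pH = 2.05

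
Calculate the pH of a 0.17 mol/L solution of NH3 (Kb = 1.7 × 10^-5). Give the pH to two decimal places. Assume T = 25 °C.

pH = 11.23

NH3 + H2O ⇌ NH4+ + OH-
Let x = [OH-] at equilibrium. Kb = x²/(0.17 − x).
Since Kb ≪ C₀, x ≈ √(Kb·C₀) = 1.70 × 10^-3 M.
(x/C₀ = 1% < 5%, so the approximation holds.)
pOH = 2.77, so pH = 14.00 − pOH = 11.23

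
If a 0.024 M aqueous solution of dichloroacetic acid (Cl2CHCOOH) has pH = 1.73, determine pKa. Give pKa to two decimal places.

pKa = 1.19

[H+] = 10^(-1.73) = 1.86 × 10^-2 M
At equilibrium [HA] = 0.024 − 1.86 × 10^-2 = 5.40 × 10^-3 M
Ka = [H+][A-]/[HA] = (1.86 × 10^-2)² / 5.40 × 10^-3 = 6.41 × 10^-2
pKa = -log(6.41 × 10^-2) = 1.19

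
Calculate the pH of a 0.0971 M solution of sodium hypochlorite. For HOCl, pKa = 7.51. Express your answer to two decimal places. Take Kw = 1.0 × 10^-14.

pH = 10.25

OCl- is the conjugate base of the weak acid HOCl.
Ka = 10^(−7.51) = 3.09 × 10^-8
Kb = Kw/Ka = 1.0×10^-14 / 3.09 × 10^-8 = 3.24 × 10^-7
Let x = [OH-] at equilibrium. Kb = x²/(0.0971 − x).
Assume x ≪ 0.0971: x ≈ √(3.24 × 10^-7 × 0.0971) = 1.77 × 10^-4 M
(x/C₀ = 0.18% < 5%, so the approximation holds.)
pOH = −log(1.77 × 10^-4) = 3.75; pH = 14.00 − 3.75 = 10.25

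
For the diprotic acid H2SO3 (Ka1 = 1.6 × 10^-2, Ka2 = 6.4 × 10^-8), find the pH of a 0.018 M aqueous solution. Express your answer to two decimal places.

pH = 1.97

Ka1 ≫ Ka2, so treat the first dissociation as the only significant source of H+.
Ka1 = x²/(0.018 − x) = 1.6 × 10^-2
Solving the quadratic: x = (−Ka1 + √(Ka1² + 4·Ka1·C₀))/2 = 1.08 × 10^-2 M
pH = −log(1.08 × 10^-2) = 1.97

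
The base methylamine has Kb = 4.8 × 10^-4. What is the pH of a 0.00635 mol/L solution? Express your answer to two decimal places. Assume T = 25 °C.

pH = 11.18

CH3NH2 + H2O ⇌ CH3NH3+ + OH-
Let x = [OH-] at equilibrium. Kb = x²/(0.00635 − x).
x is not negligible relative to C₀; solve x² + 0.00048·x − 3.05e-06 = 0.
x = (−Kb + √(Kb² + 4·Kb·C₀))/2 = 1.52 × 10^-3 M
pOH = 2.82, so pH = 14.00 − pOH = 11.18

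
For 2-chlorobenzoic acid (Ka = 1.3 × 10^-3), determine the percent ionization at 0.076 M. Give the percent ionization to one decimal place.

12.3%

ClC6H4COOH ⇌ ClC6H4COO- + H+; let x = [H+] at equilibrium.
Ka = x²/(C₀ − x); solving the quadratic gives x = 9.31 × 10^-3 M.
Fraction ionized = 9.31 × 10^-3 / 0.076 = 0.1225 → 12.3%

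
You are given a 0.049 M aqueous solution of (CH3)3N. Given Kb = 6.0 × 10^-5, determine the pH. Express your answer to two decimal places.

(CH3)3N + H2O ⇌ (CH3)3NH+ + OH-
Kb = [OH-]²/(0.049 − [OH-]) = 6.0 × 10^-5
Neglecting [OH-] in the denominator: [OH-] = √(6.0 × 10^-5 × 0.049) = 1.71 × 10^-3 M
Check: 3.5% ionized — well under 5%, approximation valid.
pOH = −log(1.71 × 10^-3) = 2.77; pH = 14.00 − 2.77 = 11.23

pH = 11.23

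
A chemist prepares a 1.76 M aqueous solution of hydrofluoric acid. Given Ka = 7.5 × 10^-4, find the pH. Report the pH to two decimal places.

pH = 1.44

HF ⇌ F- + H+
Ka = [H+]²/(1.76 − [H+]) = 7.5 × 10^-4
Assume [H+] ≪ 1.76: [H+] ≈ √(7.5 × 10^-4 × 1.76) = 3.63 × 10^-2 M
pH = −log(3.63 × 10^-2) = 1.44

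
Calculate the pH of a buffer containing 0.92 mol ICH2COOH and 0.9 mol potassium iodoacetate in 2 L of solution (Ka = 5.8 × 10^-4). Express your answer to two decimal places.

pKa = −log(5.8 × 10^-4) = 3.237
pH = pKa + log([A⁻]/[HA]) = 3.237 + log(0.9/0.92)
pH = 3.237 + (-0.010) = 3.23

pH = 3.23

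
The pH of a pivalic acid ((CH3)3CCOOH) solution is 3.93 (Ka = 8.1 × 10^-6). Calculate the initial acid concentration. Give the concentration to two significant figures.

C₀ = 1.8 × 10^-3 M

[H+] = 10^(-3.93) = 1.17 × 10^-4 M = x
Ka = x²/(C₀ − x) ⇒ C₀ = x + x²/Ka
C₀ = 1.17 × 10^-4 + (1.17 × 10^-4)²/(8.1 × 10^-6) = 1.81 × 10^-3 M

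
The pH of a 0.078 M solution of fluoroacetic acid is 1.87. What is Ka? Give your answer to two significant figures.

[H+] = 10^(-1.87) = 1.35 × 10^-2 M
At equilibrium [HA] = 0.078 − 1.35 × 10^-2 = 6.45 × 10^-2 M
Ka = [H+][A-]/[HA] = (1.35 × 10^-2)² / 6.45 × 10^-2 = 2.8 × 10^-3

Ka = 2.8 × 10^-3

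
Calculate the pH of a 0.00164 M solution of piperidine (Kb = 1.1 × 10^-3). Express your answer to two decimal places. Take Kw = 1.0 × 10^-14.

pH = 10.95

C5H10NH + H2O ⇌ C5H10NH2+ + OH-
From the ICE table, Kb = x²/(0.00164 − x) = 1.1 × 10^-3.
Here C₀/Kb ≈ 1.49, so the small-x approximation fails. Use the quadratic:
x = [−0.0011 + √(0.0011² + 7.22e-06)]/2 = 9.01 × 10^-4 M
pOH = −log(9.01 × 10^-4) = 3.05; pH = 14.00 − 3.05 = 10.95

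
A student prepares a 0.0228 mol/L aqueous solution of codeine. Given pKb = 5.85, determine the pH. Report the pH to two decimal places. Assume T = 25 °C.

C18H21NO3 + H2O ⇌ C18H22NO3+ + OH-
Kb = 10^(−5.85) = 1.41 × 10^-6
Kb = x²/(0.0228 − x) = 1.41 × 10^-6
Since Kb ≪ C₀, x ≈ √(Kb·C₀) = 1.79 × 10^-4 M.
pOH = −log(1.79 × 10^-4) = 3.75; pH = 14.00 − 3.75 = 10.25

pH = 10.25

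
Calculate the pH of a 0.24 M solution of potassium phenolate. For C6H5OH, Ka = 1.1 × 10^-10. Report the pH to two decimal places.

pH = 11.67

C6H5O- is the conjugate base of the weak acid C6H5OH.
Kb = Kw/Ka = 1.0×10^-14 / 1.1 × 10^-10 = 9.09 × 10^-5
From the ICE table, Kb = x²/(0.24 − x) = 9.09 × 10^-5.
Since Kb ≪ C₀, x ≈ √(Kb·C₀) = 4.67 × 10^-3 M.
(x/C₀ = 1.9% < 5%, so the approximation holds.)
pOH = −log(4.67 × 10^-3) = 2.33; pH = 14.00 − 2.33 = 11.67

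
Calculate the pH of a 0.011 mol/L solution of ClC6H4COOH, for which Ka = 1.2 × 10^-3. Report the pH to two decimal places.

ClC6H4COOH ⇌ ClC6H4COO- + H+
From the ICE table, Ka = [H+]²/(0.011 − [H+]) = 1.2 × 10^-3.
Here C₀/Ka ≈ 9.17, so the small-[H+] approximation fails. Use the quadratic:
[H+] = [−0.0012 + √(0.0012² + 5.28e-05)]/2 = 3.08 × 10^-3 M
pH = −log(3.08 × 10^-3) = 2.51

pH = 2.51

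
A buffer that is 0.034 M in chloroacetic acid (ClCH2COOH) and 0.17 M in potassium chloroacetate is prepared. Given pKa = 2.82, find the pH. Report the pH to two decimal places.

Using pH = pKa + log([base]/[acid]) with [base]/[acid] = 0.17/0.034:
pH = 2.82 + (+0.699) = 3.52

pH = 3.52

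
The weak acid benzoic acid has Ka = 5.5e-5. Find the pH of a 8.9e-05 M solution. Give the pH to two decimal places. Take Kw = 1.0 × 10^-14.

C6H5COOH ⇌ C6H5COO- + H+
Ka = [H+]²/(8.9e-05 − [H+]) = 5.5 × 10^-5
Here C₀/Ka ≈ 1.62, so the small-[H+] approximation fails. Use the quadratic:
[H+] = (−Ka + √(Ka² + 4·Ka·C₀))/2 = 4.77 × 10^-5 M
pH = −log[H+] = −log(4.77 × 10^-5) = 4.32

pH = 4.32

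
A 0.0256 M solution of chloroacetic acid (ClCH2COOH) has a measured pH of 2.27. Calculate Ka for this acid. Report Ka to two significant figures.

Ka = 1.4 × 10^-3

[H+] = 10^(-2.27) = 5.37 × 10^-3 M
At equilibrium [HA] = 0.0256 − 5.37 × 10^-3 = 2.02 × 10^-2 M
Ka = [H+][A-]/[HA] = (5.37 × 10^-3)² / 2.02 × 10^-2 = 1.4 × 10^-3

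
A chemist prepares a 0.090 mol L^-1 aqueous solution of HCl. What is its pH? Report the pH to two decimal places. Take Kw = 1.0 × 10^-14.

pH = 1.05

HCl is a strong acid and dissociates completely, so [H+] = 0.090 M.
pH = -log(0.09) = 1.05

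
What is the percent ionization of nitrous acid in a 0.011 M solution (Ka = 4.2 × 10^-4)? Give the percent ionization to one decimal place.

HNO2 ⇌ NO2- + H+; let x = [H+] at equilibrium.
Ka = x²/(C₀ − x); solving the quadratic gives x = 1.95 × 10^-3 M.
Fraction ionized = 1.95 × 10^-3 / 0.011 = 0.1773 → 17.7%

17.7%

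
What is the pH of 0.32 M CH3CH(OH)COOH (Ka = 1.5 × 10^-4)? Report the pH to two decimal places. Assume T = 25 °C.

CH3CH(OH)COOH ⇌ CH3CH(OH)COO- + H+
From the ICE table, Ka = [H+]²/(0.32 − [H+]) = 1.5 × 10^-4.
Assume [H+] ≪ 0.32: [H+] ≈ √(1.5 × 10^-4 × 0.32) = 6.93 × 10^-3 M
Check: 2.2% ionized — well under 5%, approximation valid.
pH = −log(6.93 × 10^-3) = 2.16

pH = 2.16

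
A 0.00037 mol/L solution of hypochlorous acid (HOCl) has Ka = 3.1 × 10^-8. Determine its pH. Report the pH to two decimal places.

pH = 5.47

HOCl ⇌ OCl- + H+
Ka = [H+]²/(0.00037 − [H+]) = 3.1 × 10^-8
Neglecting [H+] in the denominator: [H+] = √(3.1 × 10^-8 × 0.00037) = 3.39 × 10^-6 M
pH = −log(3.39 × 10^-6) = 5.47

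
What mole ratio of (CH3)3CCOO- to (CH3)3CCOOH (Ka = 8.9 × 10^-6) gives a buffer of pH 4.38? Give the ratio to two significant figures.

ratio = 0.21

pKa = -log(8.9 × 10^-6) = 5.051
pH = pKa + log(r) ⇒ log(r) = 4.38 − 5.051 = -0.671
r = [(CH3)3CCOO-]/[(CH3)3CCOOH] = 10^(-0.671) = 0.213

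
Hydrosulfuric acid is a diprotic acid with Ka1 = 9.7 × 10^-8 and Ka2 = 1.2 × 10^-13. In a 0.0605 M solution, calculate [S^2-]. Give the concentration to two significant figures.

First ionization gives [H+] ≈ [HS-] = 7.66 × 10^-5 M.
Second step: Ka2 = [H+][S^2-]/[HS-] ≈ [S^2-] (since [H+] ≈ [HS-]).
So [S^2-] ≈ Ka2.

1.2 × 10^-13 M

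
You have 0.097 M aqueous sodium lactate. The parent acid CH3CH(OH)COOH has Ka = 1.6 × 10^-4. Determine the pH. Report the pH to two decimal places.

CH3CH(OH)COO- is the conjugate base of the weak acid CH3CH(OH)COOH.
Kb = Kw/Ka = 1.0×10^-14 / 1.6 × 10^-4 = 6.25 × 10^-11
From the ICE table, Kb = x²/(0.097 − x) = 6.25 × 10^-11.
Since Kb ≪ C₀, x ≈ √(Kb·C₀) = 2.46 × 10^-6 M.
(x/C₀ = 0.0025% < 5%, so the approximation holds.)
pOH = −log(2.46 × 10^-6) = 5.61; pH = 14.00 − 5.61 = 8.39

pH = 8.39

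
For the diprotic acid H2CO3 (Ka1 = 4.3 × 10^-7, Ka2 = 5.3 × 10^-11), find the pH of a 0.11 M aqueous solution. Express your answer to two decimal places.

Ka1 ≫ Ka2, so treat the first dissociation as the only significant source of H+.
Ka1 = x²/(0.11 − x) = 4.3 × 10^-7
x ≈ √(4.3 × 10^-7 × 0.11) = 2.17 × 10^-4 M
pH = −log(2.17 × 10^-4) = 3.66

pH = 3.66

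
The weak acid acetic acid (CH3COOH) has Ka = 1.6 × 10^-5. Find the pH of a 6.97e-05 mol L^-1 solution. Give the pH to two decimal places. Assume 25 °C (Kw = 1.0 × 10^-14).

pH = 4.58

CH3COOH ⇌ CH3COO- + H+
From the ICE table, Ka = x²/(6.97e-05 − x) = 1.6 × 10^-5.
Here C₀/Ka ≈ 4.36, so the small-x approximation fails. Use the quadratic:
x = (−Ka + √(Ka² + 4·Ka·C₀))/2 = 2.63 × 10^-5 M
pH = −log[H+] = −log(2.63 × 10^-5) = 4.58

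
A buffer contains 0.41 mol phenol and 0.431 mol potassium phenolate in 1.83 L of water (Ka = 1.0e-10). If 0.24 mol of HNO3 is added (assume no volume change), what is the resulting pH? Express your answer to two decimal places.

Added H+ converts C6H5O- to C6H5OH: C6H5OH → 0.65 mol, C6H5O- → 0.191 mol.
pKa = −log(1.0 × 10^-10) = 10.000
Henderson–Hasselbalch with mole ratio 0.191/0.65: pH = 10.000 + (-0.532)

pH = 9.47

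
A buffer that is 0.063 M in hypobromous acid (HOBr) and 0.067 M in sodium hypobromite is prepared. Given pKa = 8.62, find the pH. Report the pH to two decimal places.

pH = pKa + log([A⁻]/[HA]) = 8.62 + log(0.067/0.063)
pH = 8.62 + (+0.027) = 8.65

pH = 8.65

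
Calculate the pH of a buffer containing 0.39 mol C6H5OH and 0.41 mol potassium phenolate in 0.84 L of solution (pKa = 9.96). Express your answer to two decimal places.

Henderson–Hasselbalch: pH = pKa + log([C6H5O-]/[C6H5OH]) = 9.96 + log(0.41/0.39)
pH = 9.96 + (+0.022) = 9.98

pH = 9.98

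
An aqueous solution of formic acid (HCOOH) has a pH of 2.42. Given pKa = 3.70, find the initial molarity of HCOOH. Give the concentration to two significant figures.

[H+] = 10^(-2.42) = 3.80 × 10^-3 M = x
Ka = 10^(−3.70) = 2.00 × 10^-4
Ka = x²/(C₀ − x) ⇒ C₀ = x + x²/Ka
C₀ = 3.80 × 10^-3 + (3.80 × 10^-3)²/(2.00 × 10^-4) = 7.60 × 10^-2 M

C₀ = 7.6 × 10^-2 M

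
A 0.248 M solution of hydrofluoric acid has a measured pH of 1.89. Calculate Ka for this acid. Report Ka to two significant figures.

[H+] = 10^(-1.89) = 1.29 × 10^-2 M
At equilibrium [HA] = 0.248 − 1.29 × 10^-2 = 2.35 × 10^-1 M
Ka = [H+][A-]/[HA] = (1.29 × 10^-2)² / 2.35 × 10^-1 = 7.1 × 10^-4

Ka = 7.1 × 10^-4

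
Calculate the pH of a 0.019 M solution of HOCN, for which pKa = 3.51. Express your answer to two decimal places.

HOCN ⇌ OCN- + H+
Ka = 10^(−3.51) = 3.09 × 10^-4
Let x = [H+] at equilibrium. Ka = x²/(0.019 − x).
Here C₀/Ka ≈ 61.5, so the small-x approximation fails. Use the quadratic:
x = (−Ka + √(Ka² + 4·Ka·C₀))/2 = 2.27 × 10^-3 M
pH = −log[H+] = −log(2.27 × 10^-3) = 2.64

pH = 2.64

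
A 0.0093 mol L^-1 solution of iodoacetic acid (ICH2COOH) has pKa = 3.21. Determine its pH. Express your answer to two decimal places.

pH = 2.68

ICH2COOH ⇌ ICH2COO- + H+
Ka = 10^(−3.21) = 6.17 × 10^-4
From the ICE table, Ka = x²/(0.0093 − x) = 6.17 × 10^-4.
x is not negligible relative to C₀; solve x² + 0.000617·x − 5.74e-06 = 0.
x = (−Ka + √(Ka² + 4·Ka·C₀))/2 = 2.11 × 10^-3 M
pH = −log[H+] = −log(2.11 × 10^-3) = 2.68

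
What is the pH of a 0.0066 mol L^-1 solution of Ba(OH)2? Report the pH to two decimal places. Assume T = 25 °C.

pH = 12.12

Ba(OH)2 is a strong base (each formula unit releases 2 OH-); [OH-] = 0.0132 M.
pOH = -log(0.0132) = 1.88
pH = 14.00 - 1.88 = 12.12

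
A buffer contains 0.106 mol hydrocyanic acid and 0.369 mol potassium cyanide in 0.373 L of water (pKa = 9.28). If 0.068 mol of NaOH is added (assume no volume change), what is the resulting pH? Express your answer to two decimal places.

pH = 10.34

After neutralization: n(HCN) = 0.038 mol, n(CN-) = 0.437 mol.
pH = pKa + log(n_CN-/n_HCN) = 9.28 + log(0.437/0.038) = 9.28 + (+1.061)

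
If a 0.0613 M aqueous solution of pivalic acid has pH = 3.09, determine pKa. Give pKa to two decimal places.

pKa = 4.96

[H+] = 10^(-3.09) = 8.13 × 10^-4 M
At equilibrium [HA] = 0.0613 − 8.13 × 10^-4 = 6.05 × 10^-2 M
Ka = [H+][A-]/[HA] = (8.13 × 10^-4)² / 6.05 × 10^-2 = 1.09 × 10^-5
pKa = -log(1.09 × 10^-5) = 4.96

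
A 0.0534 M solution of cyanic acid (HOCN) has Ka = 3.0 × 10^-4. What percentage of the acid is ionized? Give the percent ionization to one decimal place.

HOCN ⇌ OCN- + H+; let x = [H+] at equilibrium.
Solve x² + 0.0003x − 1.6e-05 = 0 → x = 3.86 × 10^-3 M
Fraction ionized = 3.86 × 10^-3 / 0.0534 = 0.0723 → 7.2%

7.2%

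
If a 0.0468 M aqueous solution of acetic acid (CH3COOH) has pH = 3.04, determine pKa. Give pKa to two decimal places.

[H+] = 10^(-3.04) = 9.12 × 10^-4 M
At equilibrium [HA] = 0.0468 − 9.12 × 10^-4 = 4.59 × 10^-2 M
Ka = [H+][A-]/[HA] = (9.12 × 10^-4)² / 4.59 × 10^-2 = 1.81 × 10^-5
pKa = -log(1.81 × 10^-5) = 4.74

pKa = 4.74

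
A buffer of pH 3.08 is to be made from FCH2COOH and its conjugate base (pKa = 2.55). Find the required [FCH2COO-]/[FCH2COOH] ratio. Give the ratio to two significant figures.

ratio = 3.4

pH = pKa + log(r) ⇒ log(r) = 3.08 − 2.55 = +0.53
r = [FCH2COO-]/[FCH2COOH] = 10^(+0.53) = 3.39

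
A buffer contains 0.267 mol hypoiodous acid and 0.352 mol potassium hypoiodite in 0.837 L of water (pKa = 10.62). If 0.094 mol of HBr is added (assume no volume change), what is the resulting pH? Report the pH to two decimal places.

After neutralization: n(HOI) = 0.361 mol, n(OI-) = 0.258 mol.
Henderson–Hasselbalch with mole ratio 0.258/0.361: pH = 10.62 + (-0.146)

pH = 10.47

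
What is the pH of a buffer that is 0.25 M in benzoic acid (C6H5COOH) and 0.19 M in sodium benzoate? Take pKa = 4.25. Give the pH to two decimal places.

pH = 4.13

pH = pKa + log([A⁻]/[HA]) = 4.25 + log(0.19/0.25)
pH = 4.25 + (-0.119) = 4.13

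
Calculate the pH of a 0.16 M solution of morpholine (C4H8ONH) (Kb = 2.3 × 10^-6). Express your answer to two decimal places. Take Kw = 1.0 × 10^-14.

C4H8ONH + H2O ⇌ C4H8ONH2+ + OH-
Kb = x²/(0.16 − x) = 2.3 × 10^-6
Since Kb ≪ C₀, x ≈ √(Kb·C₀) = 6.07 × 10^-4 M.
pOH = −log(6.07 × 10^-4) = 3.22; pH = 14.00 − 3.22 = 10.78

pH = 10.78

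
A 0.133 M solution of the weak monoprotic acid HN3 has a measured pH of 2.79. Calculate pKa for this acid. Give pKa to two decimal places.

pKa = 4.70

[H+] = 10^(-2.79) = 1.62 × 10^-3 M
At equilibrium [HA] = 0.133 − 1.62 × 10^-3 = 1.31 × 10^-1 M
Ka = [H+][A-]/[HA] = (1.62 × 10^-3)² / 1.31 × 10^-1 = 2.00 × 10^-5
pKa = -log(2.00 × 10^-5) = 4.70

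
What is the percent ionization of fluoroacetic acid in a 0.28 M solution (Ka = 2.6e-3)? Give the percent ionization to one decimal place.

9.2%

FCH2COOH ⇌ FCH2COO- + H+; let x = [H+] at equilibrium.
Ka = x²/(C₀ − x); solving the quadratic gives x = 2.57 × 10^-2 M.
% ionization = x/C₀ × 100% = 2.57 × 10^-2/0.28 × 100% = 9.2%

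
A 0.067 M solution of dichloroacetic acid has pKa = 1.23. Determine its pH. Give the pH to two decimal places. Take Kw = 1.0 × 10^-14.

Cl2CHCOOH ⇌ Cl2CHCOO- + H+
Ka = 10^(−1.23) = 5.89 × 10^-2
Ka = x²/(0.067 − x) = 5.89 × 10^-2
Here C₀/Ka ≈ 1.14, so the small-x approximation fails. Use the quadratic:
x = (−Ka + √(Ka² + 4·Ka·C₀))/2 = 3.99 × 10^-2 M
pH = −log[H+] = −log(3.99 × 10^-2) = 1.40

pH = 1.40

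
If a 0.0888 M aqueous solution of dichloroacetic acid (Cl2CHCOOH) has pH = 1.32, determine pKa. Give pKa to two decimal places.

[H+] = 10^(-1.32) = 4.79 × 10^-2 M
At equilibrium [HA] = 0.0888 − 4.79 × 10^-2 = 4.09 × 10^-2 M
Ka = [H+][A-]/[HA] = (4.79 × 10^-2)² / 4.09 × 10^-2 = 5.61 × 10^-2
pKa = -log(5.61 × 10^-2) = 1.25

pKa = 1.25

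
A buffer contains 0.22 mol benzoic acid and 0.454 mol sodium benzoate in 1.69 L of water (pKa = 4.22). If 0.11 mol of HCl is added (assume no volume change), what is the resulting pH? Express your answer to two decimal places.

After neutralization: n(C6H5COOH) = 0.33 mol, n(C6H5COO-) = 0.344 mol.
pH = pKa + log(n_C6H5COO-/n_C6H5COOH) = 4.22 + log(0.344/0.33) = 4.22 + (+0.018)

pH = 4.24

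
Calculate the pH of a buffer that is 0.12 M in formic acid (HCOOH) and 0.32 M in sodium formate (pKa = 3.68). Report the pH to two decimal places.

pH = 4.11

Using pH = pKa + log([base]/[acid]) with [base]/[acid] = 0.32/0.12:
pH = 3.68 + (+0.426) = 4.11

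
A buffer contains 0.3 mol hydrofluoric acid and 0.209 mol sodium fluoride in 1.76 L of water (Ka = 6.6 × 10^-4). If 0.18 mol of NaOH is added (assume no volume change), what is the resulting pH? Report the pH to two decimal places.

pH = 3.69

OH- converts HF to F-: HF → 0.12 mol, F- → 0.389 mol.
pKa = −log(6.6 × 10^-4) = 3.180
Henderson–Hasselbalch with mole ratio 0.389/0.12: pH = 3.180 + (+0.511)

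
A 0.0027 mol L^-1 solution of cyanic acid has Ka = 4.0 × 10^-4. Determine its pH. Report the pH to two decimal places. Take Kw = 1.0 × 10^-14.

HOCN ⇌ OCN- + H+
Let x = [H+] at equilibrium. Ka = x²/(0.0027 − x).
Here C₀/Ka ≈ 6.75, so the small-x approximation fails. Use the quadratic:
x = (−Ka + √(Ka² + 4·Ka·C₀))/2 = 8.58 × 10^-4 M
pH = −log(8.58 × 10^-4) = 3.07

pH = 3.07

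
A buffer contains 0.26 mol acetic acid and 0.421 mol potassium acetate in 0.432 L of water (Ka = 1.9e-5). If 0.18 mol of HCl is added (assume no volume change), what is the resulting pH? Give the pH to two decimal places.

Added H+ converts CH3COO- to CH3COOH: CH3COOH → 0.44 mol, CH3COO- → 0.241 mol.
pKa = −log(1.9 × 10^-5) = 4.721
pH = pKa + log([A⁻]/[HA]) = 4.721 + log(0.241/0.44) = 4.721 -0.261

pH = 4.46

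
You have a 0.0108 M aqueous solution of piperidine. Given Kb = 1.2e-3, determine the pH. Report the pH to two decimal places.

C5H10NH + H2O ⇌ C5H10NH2+ + OH-
From the ICE table, Kb = [OH-]²/(0.0108 − [OH-]) = 1.2 × 10^-3.
Here C₀/Kb ≈ 9, so the small-[OH-] approximation fails. Use the quadratic:
[OH-] = [−0.0012 + √(0.0012² + 5.18e-05)]/2 = 3.05 × 10^-3 M
pOH = −log(3.05 × 10^-3) = 2.52; pH = 14.00 − 2.52 = 11.48

pH = 11.48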